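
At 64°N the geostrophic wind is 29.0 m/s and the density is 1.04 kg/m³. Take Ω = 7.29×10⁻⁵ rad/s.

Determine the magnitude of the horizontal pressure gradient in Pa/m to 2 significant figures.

Coriolis parameter at 64°N:
f = 2Ω sin φ = 2 × 7.29×10⁻⁵ × sin 64° = 1.31×10⁻⁴ s⁻¹
Geostrophic balance rearranged: |∂P/∂n| = f ρ V_g
|∂P/∂n| = 1.31×10⁻⁴ × 1.04 × 29.0 = 3.95×10⁻³ Pa/m

4.0×10⁻³ Pa/m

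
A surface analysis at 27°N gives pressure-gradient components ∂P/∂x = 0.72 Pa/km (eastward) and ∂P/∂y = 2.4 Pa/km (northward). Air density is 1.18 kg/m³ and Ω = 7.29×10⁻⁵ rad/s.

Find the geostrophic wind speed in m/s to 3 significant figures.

Coriolis parameter at 27°N:
f = 2Ω sin φ = 2 × 7.29×10⁻⁵ × sin 27° = 6.62×10⁻⁵ s⁻¹
Component geostrophic relations (x east, y north):
u_g = −(1/(fρ)) ∂P/∂y,  v_g = (1/(fρ)) ∂P/∂x
u_g = −(2.4×10⁻³)/(6.62×10⁻⁵ × 1.18) = −30.7 m/s;  v_g = (0.72×10⁻³)/(6.62×10⁻⁵ × 1.18) = 9.22 m/s
|V_g| = √(u_g² + v_g²) = 32.1 m/s

32.1 m/s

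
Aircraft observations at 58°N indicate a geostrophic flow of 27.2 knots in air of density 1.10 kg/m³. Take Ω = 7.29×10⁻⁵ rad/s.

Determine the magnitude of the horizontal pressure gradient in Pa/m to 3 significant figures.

Coriolis parameter at 58°N:
f = 2Ω sin φ = 2 × 7.29×10⁻⁵ × sin 58° = 1.24×10⁻⁴ s⁻¹
Wind speed in SI: 27.2 knots = 14.0 m/s
Geostrophic balance rearranged: |∂P/∂n| = f ρ V_g
|∂P/∂n| = 1.24×10⁻⁴ × 1.10 × 14.0 = 1.90×10⁻³ Pa/m

1.90×10⁻³ Pa/m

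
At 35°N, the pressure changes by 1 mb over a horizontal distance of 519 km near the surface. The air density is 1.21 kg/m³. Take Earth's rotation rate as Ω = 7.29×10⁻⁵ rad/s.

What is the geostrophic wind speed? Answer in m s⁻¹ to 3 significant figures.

Coriolis parameter at 35°N:
f = 2Ω sin φ = 2 × 7.29×10⁻⁵ × sin 35° = 8.36×10⁻⁵ s⁻¹
Pressure gradient: |∂P/∂n| = 100 Pa / 519000 m = 1.93×10⁻⁴ Pa/m
Geostrophic balance (pressure-gradient force = Coriolis force):
V_g = (1/(fρ)) |∂P/∂n| = 1.93×10⁻⁴ / (8.36×10⁻⁵ × 1.21) = 1.90 m/s

1.90 m s⁻¹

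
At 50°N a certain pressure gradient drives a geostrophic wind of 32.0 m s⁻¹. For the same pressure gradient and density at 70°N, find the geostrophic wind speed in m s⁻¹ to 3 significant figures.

26.1 m s⁻¹

With the same pressure gradient and density, V_g ∝ 1/f ∝ 1/sin φ.
V₂ = V₁ · sin φ₁ / sin φ₂ = 32.0 × sin 50° / sin 70°
V₂ = 32.0 × 0.7660/0.9397 = 26.1 m s⁻¹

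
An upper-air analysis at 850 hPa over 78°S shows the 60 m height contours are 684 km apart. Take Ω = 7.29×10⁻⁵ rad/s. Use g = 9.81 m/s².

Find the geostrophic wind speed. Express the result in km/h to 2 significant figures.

22 km/h

Coriolis parameter at 78°S:
f = 2Ω sin φ = 2 × 7.29×10⁻⁵ × sin 78° = 1.43×10⁻⁴ s⁻¹
Height gradient: |∂Z/∂n| = 60 m / 684000 m = 8.77×10⁻⁵
On a pressure surface, geostrophic balance gives V_g = (g/f)|∂Z/∂n|:
V_g = 9.81 × 8.77×10⁻⁵ / 1.43×10⁻⁴ = 6.03 m/s
Converting: 6.03 m/s × 3.6 = 22 km/h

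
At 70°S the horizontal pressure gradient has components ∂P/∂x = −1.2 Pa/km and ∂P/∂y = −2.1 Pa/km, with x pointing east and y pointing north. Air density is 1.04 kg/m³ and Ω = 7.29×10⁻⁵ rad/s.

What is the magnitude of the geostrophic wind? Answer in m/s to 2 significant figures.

17 m/s

Coriolis parameter at 70°S:
f = 2Ω sin φ = 2 × 7.29×10⁻⁵ × sin 70° = 1.37×10⁻⁴ s⁻¹
In the Southern Hemisphere f is negative: f = −1.37×10⁻⁴ s⁻¹.
Component geostrophic relations (x east, y north):
u_g = −(1/(fρ)) ∂P/∂y,  v_g = (1/(fρ)) ∂P/∂x
u_g = −(−2.1×10⁻³)/(−1.37×10⁻⁴ × 1.04) = −14.7 m/s;  v_g = (−1.2×10⁻³)/(−1.37×10⁻⁴ × 1.04) = 8.42 m/s
|V_g| = √(u_g² + v_g²) = 17.0 m/s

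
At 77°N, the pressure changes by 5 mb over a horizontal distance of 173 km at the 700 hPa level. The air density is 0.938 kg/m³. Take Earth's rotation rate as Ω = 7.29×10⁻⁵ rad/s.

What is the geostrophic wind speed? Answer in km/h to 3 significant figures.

78.1 km/h

Coriolis parameter at 77°N:
f = 2Ω sin φ = 2 × 7.29×10⁻⁵ × sin 77° = 1.42×10⁻⁴ s⁻¹
Pressure gradient: |∂P/∂n| = 500 Pa / 173000 m = 2.89×10⁻³ Pa/m
Geostrophic balance (pressure-gradient force = Coriolis force):
V_g = (1/(fρ)) |∂P/∂n| = 2.89×10⁻³ / (1.42×10⁻⁴ × 0.938) = 21.7 m/s
Converting: 21.7 m/s × 3.6 = 78.1 km/h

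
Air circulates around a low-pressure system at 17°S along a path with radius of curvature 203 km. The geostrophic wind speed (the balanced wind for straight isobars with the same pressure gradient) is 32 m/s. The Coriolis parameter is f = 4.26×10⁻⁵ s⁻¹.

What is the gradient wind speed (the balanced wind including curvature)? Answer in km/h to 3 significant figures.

Around a low, centrifugal force acts outward with Coriolis, so pressure-gradient force balances both:
(1/ρ)|∂P/∂n| = fV + V²/R  →  V² + fR·V − fR·V_g = 0
With fR = 4.26×10⁻⁵ × 203×10³ m = 8.65 m/s:
V = [−fR + √((fR)² + 4 fR V_g)]/2 = [−8.65 + √(8.65² + 4×8.65×32)]/2 = 12.9 m/s
Subgeostrophic (V < V_g = 32 m/s), as expected around a low.
Converting: 12.9 m/s × 3.6 = 46.3 km/h

46.3 km/h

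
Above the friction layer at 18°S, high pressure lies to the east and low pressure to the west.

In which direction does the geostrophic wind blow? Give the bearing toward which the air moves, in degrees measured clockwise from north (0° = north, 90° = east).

The pressure-gradient force points toward the west (bearing 270°).
Geostrophic balance: in the Southern Hemisphere the Coriolis force deflects motion to the left, so the geostrophic wind blows 90° to the left of the pressure-gradient force (low pressure on the right).
Rotating 270° by 90° counterclockwise gives 180° — the wind blows toward the south.

180°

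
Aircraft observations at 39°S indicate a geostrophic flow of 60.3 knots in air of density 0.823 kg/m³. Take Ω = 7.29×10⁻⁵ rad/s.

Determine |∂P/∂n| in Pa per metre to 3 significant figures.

Coriolis parameter at 39°S:
f = 2Ω sin φ = 2 × 7.29×10⁻⁵ × sin 39° = 9.18×10⁻⁵ s⁻¹
Wind speed in SI: 60.3 knots = 31.0 m/s
Geostrophic balance rearranged: |∂P/∂n| = f ρ V_g
|∂P/∂n| = 9.18×10⁻⁵ × 0.823 × 31.0 = 2.34×10⁻³ Pa/m

2.34×10⁻³ Pa/m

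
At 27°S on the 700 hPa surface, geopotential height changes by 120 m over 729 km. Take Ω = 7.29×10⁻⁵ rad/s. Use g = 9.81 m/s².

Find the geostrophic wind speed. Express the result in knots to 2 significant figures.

Coriolis parameter at 27°S:
f = 2Ω sin φ = 2 × 7.29×10⁻⁵ × sin 27° = 6.62×10⁻⁵ s⁻¹
Height gradient: |∂Z/∂n| = 120 m / 729000 m = 1.65×10⁻⁴
On a pressure surface, geostrophic balance gives V_g = (g/f)|∂Z/∂n|:
V_g = 9.81 × 1.65×10⁻⁴ / 6.62×10⁻⁵ = 24.4 m/s
Converting: 24.4 m/s × 1.944 = 47 knots

47 knots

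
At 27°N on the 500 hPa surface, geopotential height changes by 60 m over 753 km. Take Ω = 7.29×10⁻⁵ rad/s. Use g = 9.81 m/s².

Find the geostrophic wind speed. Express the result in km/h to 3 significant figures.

Coriolis parameter at 27°N:
f = 2Ω sin φ = 2 × 7.29×10⁻⁵ × sin 27° = 6.62×10⁻⁵ s⁻¹
Height gradient: |∂Z/∂n| = 60 m / 753000 m = 7.97×10⁻⁵
On a pressure surface, geostrophic balance gives V_g = (g/f)|∂Z/∂n|:
V_g = 9.81 × 7.97×10⁻⁵ / 6.62×10⁻⁵ = 11.8 m/s
Converting: 11.8 m/s × 3.6 = 42.5 km/h

42.5 km/h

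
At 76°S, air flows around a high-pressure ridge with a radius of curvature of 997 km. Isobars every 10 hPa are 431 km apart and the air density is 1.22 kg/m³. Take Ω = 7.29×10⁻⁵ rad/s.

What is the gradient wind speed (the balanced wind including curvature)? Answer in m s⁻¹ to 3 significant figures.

Coriolis parameter at 76°S:
f = 2Ω sin φ = 2 × 7.29×10⁻⁵ × sin 76° = 1.41×10⁻⁴ s⁻¹
Pressure gradient: |∂P/∂n| = 1000 Pa / 431000 m = 2.32×10⁻³ Pa/m
Geostrophic speed: V_g = |∂P/∂n|/(fρ) = 2.32×10⁻³/(1.41×10⁻⁴ × 1.22) = 13.4 m/s
Around a high, pressure-gradient force acts outward with centrifugal, so Coriolis balances both:
fV = (1/ρ)|∂P/∂n| + V²/R  →  V² − fR·V + fR·V_g = 0
With fR = 1.41×10⁻⁴ × 997×10³ m = 141 m/s:
V = [fR − √((fR)² − 4 fR V_g)]/2 = [141 − √(141² − 4×141×13.4)]/2 = 15 m/s
Supergeostrophic (V > V_g = 13.4 m/s), as expected around a high.

15.0 m s⁻¹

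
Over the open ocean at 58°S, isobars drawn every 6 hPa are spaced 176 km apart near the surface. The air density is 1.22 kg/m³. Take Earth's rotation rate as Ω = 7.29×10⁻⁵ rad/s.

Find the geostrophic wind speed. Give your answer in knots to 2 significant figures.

44 knots

Coriolis parameter at 58°S:
f = 2Ω sin φ = 2 × 7.29×10⁻⁵ × sin 58° = 1.24×10⁻⁴ s⁻¹
Pressure gradient: |∂P/∂n| = 600 Pa / 176000 m = 3.41×10⁻³ Pa/m
Geostrophic balance (pressure-gradient force = Coriolis force):
V_g = (1/(fρ)) |∂P/∂n| = 3.41×10⁻³ / (1.24×10⁻⁴ × 1.22) = 22.6 m/s
Converting: 22.6 m/s × 1.944 = 44 knots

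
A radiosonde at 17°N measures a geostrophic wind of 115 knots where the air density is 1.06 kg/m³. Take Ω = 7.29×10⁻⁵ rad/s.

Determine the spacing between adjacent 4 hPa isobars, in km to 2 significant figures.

150 km

Coriolis parameter at 17°N:
f = 2Ω sin φ = 2 × 7.29×10⁻⁵ × sin 17° = 4.26×10⁻⁵ s⁻¹
Wind speed in SI: 115 knots = 59.2 m/s
Geostrophic balance rearranged: |∂P/∂n| = f ρ V_g
|∂P/∂n| = 4.26×10⁻⁵ × 1.06 × 59.2 = 2.67×10⁻³ Pa/m
Isobar spacing: Δn = ΔP/|∂P/∂n| = 400 Pa / 2.67×10⁻³ Pa/m = 149632 m ≈ 150 km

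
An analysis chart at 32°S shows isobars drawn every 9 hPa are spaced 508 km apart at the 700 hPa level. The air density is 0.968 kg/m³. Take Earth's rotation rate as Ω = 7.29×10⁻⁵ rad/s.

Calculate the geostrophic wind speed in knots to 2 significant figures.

Coriolis parameter at 32°S:
f = 2Ω sin φ = 2 × 7.29×10⁻⁵ × sin 32° = 7.73×10⁻⁵ s⁻¹
Pressure gradient: |∂P/∂n| = 900 Pa / 508000 m = 1.77×10⁻³ Pa/m
Geostrophic balance (pressure-gradient force = Coriolis force):
V_g = (1/(fρ)) |∂P/∂n| = 1.77×10⁻³ / (7.73×10⁻⁵ × 0.968) = 23.7 m/s
Converting: 23.7 m/s × 1.944 = 46 knots

46 knots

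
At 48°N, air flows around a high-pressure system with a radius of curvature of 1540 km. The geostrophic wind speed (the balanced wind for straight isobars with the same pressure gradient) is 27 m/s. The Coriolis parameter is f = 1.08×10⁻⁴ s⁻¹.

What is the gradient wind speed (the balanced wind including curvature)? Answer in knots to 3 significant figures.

65.9 knots

Around a high, pressure-gradient force acts outward with centrifugal, so Coriolis balances both:
fV = (1/ρ)|∂P/∂n| + V²/R  →  V² − fR·V + fR·V_g = 0
With fR = 1.08×10⁻⁴ × 1540×10³ m = 166 m/s:
V = [fR − √((fR)² − 4 fR V_g)]/2 = [166 − √(166² − 4×166×27)]/2 = 33.9 m/s
Supergeostrophic (V > V_g = 27 m/s), as expected around a high.
Converting: 33.9 m/s × 1.944 = 65.9 knots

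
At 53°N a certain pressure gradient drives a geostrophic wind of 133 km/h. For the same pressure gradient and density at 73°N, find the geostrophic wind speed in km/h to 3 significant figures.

With the same pressure gradient and density, V_g ∝ 1/f ∝ 1/sin φ.
V₂ = V₁ · sin φ₁ / sin φ₂ = 133 × sin 53° / sin 73°
V₂ = 133 × 0.7986/0.9563 = 111 km/h

111 km/h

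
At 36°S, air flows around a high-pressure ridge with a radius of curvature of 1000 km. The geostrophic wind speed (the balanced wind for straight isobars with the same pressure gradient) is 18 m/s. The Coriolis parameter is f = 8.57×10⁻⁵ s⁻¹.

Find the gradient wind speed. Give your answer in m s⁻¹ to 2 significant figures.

Around a high, pressure-gradient force acts outward with centrifugal, so Coriolis balances both:
fV = (1/ρ)|∂P/∂n| + V²/R  →  V² − fR·V + fR·V_g = 0
With fR = 8.57×10⁻⁵ × 1000×10³ m = 85.7 m/s:
V = [fR − √((fR)² − 4 fR V_g)]/2 = [85.7 − √(85.7² − 4×85.7×18)]/2 = 25.7 m/s
Supergeostrophic (V > V_g = 18 m/s), as expected around a high.

26 m s⁻¹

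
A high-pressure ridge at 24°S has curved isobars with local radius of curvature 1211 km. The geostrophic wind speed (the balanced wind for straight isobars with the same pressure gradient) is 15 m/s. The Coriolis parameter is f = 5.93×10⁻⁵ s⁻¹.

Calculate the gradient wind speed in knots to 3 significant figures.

41.5 knots

Around a high, pressure-gradient force acts outward with centrifugal, so Coriolis balances both:
fV = (1/ρ)|∂P/∂n| + V²/R  →  V² − fR·V + fR·V_g = 0
With fR = 5.93×10⁻⁵ × 1211×10³ m = 71.8 m/s:
V = [fR − √((fR)² − 4 fR V_g)]/2 = [71.8 − √(71.8² − 4×71.8×15)]/2 = 21.3 m/s
Supergeostrophic (V > V_g = 15 m/s), as expected around a high.
Converting: 21.3 m/s × 1.944 = 41.5 knots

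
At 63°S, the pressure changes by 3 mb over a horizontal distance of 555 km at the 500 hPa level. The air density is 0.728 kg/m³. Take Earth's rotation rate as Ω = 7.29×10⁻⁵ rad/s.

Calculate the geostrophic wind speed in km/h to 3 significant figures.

Coriolis parameter at 63°S:
f = 2Ω sin φ = 2 × 7.29×10⁻⁵ × sin 63° = 1.30×10⁻⁴ s⁻¹
Pressure gradient: |∂P/∂n| = 300 Pa / 555000 m = 5.41×10⁻⁴ Pa/m
Geostrophic balance (pressure-gradient force = Coriolis force):
V_g = (1/(fρ)) |∂P/∂n| = 5.41×10⁻⁴ / (1.30×10⁻⁴ × 0.728) = 5.72 m/s
Converting: 5.72 m/s × 3.6 = 20.6 km/h

20.6 km/h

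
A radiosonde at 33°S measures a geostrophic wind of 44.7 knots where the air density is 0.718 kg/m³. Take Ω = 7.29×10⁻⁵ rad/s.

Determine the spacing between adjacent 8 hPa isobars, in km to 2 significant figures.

Coriolis parameter at 33°S:
f = 2Ω sin φ = 2 × 7.29×10⁻⁵ × sin 33° = 7.94×10⁻⁵ s⁻¹
Wind speed in SI: 44.7 knots = 23.0 m/s
Geostrophic balance rearranged: |∂P/∂n| = f ρ V_g
|∂P/∂n| = 7.94×10⁻⁵ × 0.718 × 23.0 = 1.31×10⁻³ Pa/m
Isobar spacing: Δn = ΔP/|∂P/∂n| = 800 Pa / 1.31×10⁻³ Pa/m = 610174 m ≈ 610 km

610 km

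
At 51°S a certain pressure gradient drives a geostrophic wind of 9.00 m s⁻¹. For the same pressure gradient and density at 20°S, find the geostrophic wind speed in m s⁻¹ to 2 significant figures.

20 m s⁻¹

With the same pressure gradient and density, V_g ∝ 1/f ∝ 1/sin φ.
V₂ = V₁ · sin φ₁ / sin φ₂ = 9.00 × sin 51° / sin 20°
V₂ = 9.00 × 0.7771/0.3420 = 20 m s⁻¹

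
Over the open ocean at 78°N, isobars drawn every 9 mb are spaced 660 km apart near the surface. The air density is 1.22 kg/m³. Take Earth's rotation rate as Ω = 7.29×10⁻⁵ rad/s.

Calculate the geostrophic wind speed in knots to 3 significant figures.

15.2 knots

Coriolis parameter at 78°N:
f = 2Ω sin φ = 2 × 7.29×10⁻⁵ × sin 78° = 1.43×10⁻⁴ s⁻¹
Pressure gradient: |∂P/∂n| = 900 Pa / 660000 m = 1.36×10⁻³ Pa/m
Geostrophic balance (pressure-gradient force = Coriolis force):
V_g = (1/(fρ)) |∂P/∂n| = 1.36×10⁻³ / (1.43×10⁻⁴ × 1.22) = 7.84 m/s
Converting: 7.84 m/s × 1.944 = 15.2 knots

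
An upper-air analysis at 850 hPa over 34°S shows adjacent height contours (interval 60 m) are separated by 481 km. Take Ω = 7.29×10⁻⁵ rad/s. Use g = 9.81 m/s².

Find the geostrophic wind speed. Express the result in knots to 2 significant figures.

Coriolis parameter at 34°S:
f = 2Ω sin φ = 2 × 7.29×10⁻⁵ × sin 34° = 8.15×10⁻⁵ s⁻¹
Height gradient: |∂Z/∂n| = 60 m / 481000 m = 1.25×10⁻⁴
On a pressure surface, geostrophic balance gives V_g = (g/f)|∂Z/∂n|:
V_g = 9.81 × 1.25×10⁻⁴ / 8.15×10⁻⁵ = 15.0 m/s
Converting: 15.0 m/s × 1.944 = 29 knots

29 knots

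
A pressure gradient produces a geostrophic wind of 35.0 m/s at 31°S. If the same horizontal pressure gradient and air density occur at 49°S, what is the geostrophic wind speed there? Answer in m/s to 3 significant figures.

With the same pressure gradient and density, V_g ∝ 1/f ∝ 1/sin φ.
V₂ = V₁ · sin φ₁ / sin φ₂ = 35.0 × sin 31° / sin 49°
V₂ = 35.0 × 0.5150/0.7547 = 23.9 m/s

23.9 m/s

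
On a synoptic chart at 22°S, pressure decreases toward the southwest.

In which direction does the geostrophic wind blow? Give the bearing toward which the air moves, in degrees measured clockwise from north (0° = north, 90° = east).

135°

The pressure-gradient force points toward the southwest (bearing 225°).
Geostrophic balance: in the Southern Hemisphere the Coriolis force deflects motion to the left, so the geostrophic wind blows 90° to the left of the pressure-gradient force (low pressure on the right).
Rotating 225° by 90° counterclockwise gives 135° — the wind blows toward the southeast.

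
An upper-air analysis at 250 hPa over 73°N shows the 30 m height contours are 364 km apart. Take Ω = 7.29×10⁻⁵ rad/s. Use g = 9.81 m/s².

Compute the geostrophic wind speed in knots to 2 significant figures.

Coriolis parameter at 73°N:
f = 2Ω sin φ = 2 × 7.29×10⁻⁵ × sin 73° = 1.39×10⁻⁴ s⁻¹
Height gradient: |∂Z/∂n| = 30 m / 364000 m = 8.24×10⁻⁵
On a pressure surface, geostrophic balance gives V_g = (g/f)|∂Z/∂n|:
V_g = 9.81 × 8.24×10⁻⁵ / 1.39×10⁻⁴ = 5.80 m/s
Converting: 5.80 m/s × 1.944 = 11 knots

11 knots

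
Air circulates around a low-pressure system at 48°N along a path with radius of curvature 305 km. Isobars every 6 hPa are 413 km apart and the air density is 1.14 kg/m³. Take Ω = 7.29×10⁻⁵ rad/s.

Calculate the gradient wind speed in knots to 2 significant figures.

Coriolis parameter at 48°N:
f = 2Ω sin φ = 2 × 7.29×10⁻⁵ × sin 48° = 1.08×10⁻⁴ s⁻¹
Pressure gradient: |∂P/∂n| = 600 Pa / 413000 m = 1.45×10⁻³ Pa/m
Geostrophic speed: V_g = |∂P/∂n|/(fρ) = 1.45×10⁻³/(1.08×10⁻⁴ × 1.14) = 11.8 m/s
Around a low, centrifugal force acts outward with Coriolis, so pressure-gradient force balances both:
(1/ρ)|∂P/∂n| = fV + V²/R  →  V² + fR·V − fR·V_g = 0
With fR = 1.08×10⁻⁴ × 305×10³ m = 33.0 m/s:
V = [−fR + √((fR)² + 4 fR V_g)]/2 = [−33.0 + √(33.0² + 4×33.0×11.8)]/2 = 9.2 m/s
Subgeostrophic (V < V_g = 11.8 m/s), as expected around a low.
Converting: 9.2 m/s × 1.944 = 18 knots

18 knots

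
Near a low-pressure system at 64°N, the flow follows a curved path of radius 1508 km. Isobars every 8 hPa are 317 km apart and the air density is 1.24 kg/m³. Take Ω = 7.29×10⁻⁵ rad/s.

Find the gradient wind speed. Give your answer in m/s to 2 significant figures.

14 m/s

Coriolis parameter at 64°N:
f = 2Ω sin φ = 2 × 7.29×10⁻⁵ × sin 64° = 1.31×10⁻⁴ s⁻¹
Pressure gradient: |∂P/∂n| = 800 Pa / 317000 m = 2.52×10⁻³ Pa/m
Geostrophic speed: V_g = |∂P/∂n|/(fρ) = 2.52×10⁻³/(1.31×10⁻⁴ × 1.24) = 15.5 m/s
Around a low, centrifugal force acts outward with Coriolis, so pressure-gradient force balances both:
(1/ρ)|∂P/∂n| = fV + V²/R  →  V² + fR·V − fR·V_g = 0
With fR = 1.31×10⁻⁴ × 1508×10³ m = 198 m/s:
V = [−fR + √((fR)² + 4 fR V_g)]/2 = [−198 + √(198² + 4×198×15.5)]/2 = 14.5 m/s
Subgeostrophic (V < V_g = 15.5 m/s), as expected around a low.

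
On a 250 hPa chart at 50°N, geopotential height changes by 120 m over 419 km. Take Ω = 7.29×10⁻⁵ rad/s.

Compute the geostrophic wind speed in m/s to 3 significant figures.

Coriolis parameter at 50°N:
f = 2Ω sin φ = 2 × 7.29×10⁻⁵ × sin 50° = 1.12×10⁻⁴ s⁻¹
Height gradient: |∂Z/∂n| = 120 m / 419000 m = 2.86×10⁻⁴
On a pressure surface, geostrophic balance gives V_g = (g/f)|∂Z/∂n|:
V_g = 9.81 × 2.86×10⁻⁴ / 1.12×10⁻⁴ = 25.2 m/s

25.2 m/s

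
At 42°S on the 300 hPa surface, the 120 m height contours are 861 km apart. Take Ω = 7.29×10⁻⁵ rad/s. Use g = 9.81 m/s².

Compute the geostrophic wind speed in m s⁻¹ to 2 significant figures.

Coriolis parameter at 42°S:
f = 2Ω sin φ = 2 × 7.29×10⁻⁵ × sin 42° = 9.76×10⁻⁵ s⁻¹
Height gradient: |∂Z/∂n| = 120 m / 861000 m = 1.39×10⁻⁴
On a pressure surface, geostrophic balance gives V_g = (g/f)|∂Z/∂n|:
V_g = 9.81 × 1.39×10⁻⁴ / 9.76×10⁻⁵ = 14.0 m/s

14 m s⁻¹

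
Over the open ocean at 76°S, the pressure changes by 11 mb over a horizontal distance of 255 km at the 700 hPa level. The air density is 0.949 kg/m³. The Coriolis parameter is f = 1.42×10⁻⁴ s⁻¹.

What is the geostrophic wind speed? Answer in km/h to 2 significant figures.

120 km/h

Pressure gradient: |∂P/∂n| = 1100 Pa / 255000 m = 4.31×10⁻³ Pa/m
Geostrophic balance (pressure-gradient force = Coriolis force):
V_g = (1/(fρ)) |∂P/∂n| = 4.31×10⁻³ / (1.42×10⁻⁴ × 0.949) = 32.0 m/s
Converting: 32.0 m/s × 3.6 = 120 km/h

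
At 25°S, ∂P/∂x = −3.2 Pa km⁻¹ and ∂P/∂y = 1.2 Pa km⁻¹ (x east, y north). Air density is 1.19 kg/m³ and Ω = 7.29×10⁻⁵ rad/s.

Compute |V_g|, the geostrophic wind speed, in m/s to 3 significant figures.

Coriolis parameter at 25°S:
f = 2Ω sin φ = 2 × 7.29×10⁻⁵ × sin 25° = 6.16×10⁻⁵ s⁻¹
In the Southern Hemisphere f is negative: f = −6.16×10⁻⁵ s⁻¹.
Component geostrophic relations (x east, y north):
u_g = −(1/(fρ)) ∂P/∂y,  v_g = (1/(fρ)) ∂P/∂x
u_g = −(1.2×10⁻³)/(−6.16×10⁻⁵ × 1.19) = 16.4 m/s;  v_g = (−3.2×10⁻³)/(−6.16×10⁻⁵ × 1.19) = 43.6 m/s
|V_g| = √(u_g² + v_g²) = 46.6 m/s

46.6 m/s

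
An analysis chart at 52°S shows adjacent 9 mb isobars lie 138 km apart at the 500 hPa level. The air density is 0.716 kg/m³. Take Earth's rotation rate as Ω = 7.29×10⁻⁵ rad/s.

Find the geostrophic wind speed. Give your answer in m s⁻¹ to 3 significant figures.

Coriolis parameter at 52°S:
f = 2Ω sin φ = 2 × 7.29×10⁻⁵ × sin 52° = 1.15×10⁻⁴ s⁻¹
Pressure gradient: |∂P/∂n| = 900 Pa / 138000 m = 6.52×10⁻³ Pa/m
Geostrophic balance (pressure-gradient force = Coriolis force):
V_g = (1/(fρ)) |∂P/∂n| = 6.52×10⁻³ / (1.15×10⁻⁴ × 0.716) = 79.3 m/s

79.3 m s⁻¹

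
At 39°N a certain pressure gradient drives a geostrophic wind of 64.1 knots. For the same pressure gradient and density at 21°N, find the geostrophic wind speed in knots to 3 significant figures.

With the same pressure gradient and density, V_g ∝ 1/f ∝ 1/sin φ.
V₂ = V₁ · sin φ₁ / sin φ₂ = 64.1 × sin 39° / sin 21°
V₂ = 64.1 × 0.6293/0.3584 = 113 knots

113 knots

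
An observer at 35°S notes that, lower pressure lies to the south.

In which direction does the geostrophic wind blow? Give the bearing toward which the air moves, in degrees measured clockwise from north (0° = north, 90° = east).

The pressure-gradient force points toward the south (bearing 180°).
Geostrophic balance: in the Southern Hemisphere the Coriolis force deflects motion to the left, so the geostrophic wind blows 90° to the left of the pressure-gradient force (low pressure on the right).
Rotating 180° by 90° counterclockwise gives 090° — the wind blows toward the east.

090°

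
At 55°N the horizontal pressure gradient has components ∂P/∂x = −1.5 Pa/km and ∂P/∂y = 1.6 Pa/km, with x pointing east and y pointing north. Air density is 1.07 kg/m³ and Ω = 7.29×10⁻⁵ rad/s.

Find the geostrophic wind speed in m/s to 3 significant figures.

Coriolis parameter at 55°N:
f = 2Ω sin φ = 2 × 7.29×10⁻⁵ × sin 55° = 1.19×10⁻⁴ s⁻¹
Component geostrophic relations (x east, y north):
u_g = −(1/(fρ)) ∂P/∂y,  v_g = (1/(fρ)) ∂P/∂x
u_g = −(1.6×10⁻³)/(1.19×10⁻⁴ × 1.07) = −12.5 m/s;  v_g = (−1.5×10⁻³)/(1.19×10⁻⁴ × 1.07) = −11.7 m/s
|V_g| = √(u_g² + v_g²) = 17.2 m/s

17.2 m/s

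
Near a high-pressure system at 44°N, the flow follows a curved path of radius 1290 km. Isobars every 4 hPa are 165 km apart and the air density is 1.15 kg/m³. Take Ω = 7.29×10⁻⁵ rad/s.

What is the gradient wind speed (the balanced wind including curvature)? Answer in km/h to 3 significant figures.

93.5 km/h

Coriolis parameter at 44°N:
f = 2Ω sin φ = 2 × 7.29×10⁻⁵ × sin 44° = 1.01×10⁻⁴ s⁻¹
Pressure gradient: |∂P/∂n| = 400 Pa / 165000 m = 2.42×10⁻³ Pa/m
Geostrophic speed: V_g = |∂P/∂n|/(fρ) = 2.42×10⁻³/(1.01×10⁻⁴ × 1.15) = 20.8 m/s
Around a high, pressure-gradient force acts outward with centrifugal, so Coriolis balances both:
fV = (1/ρ)|∂P/∂n| + V²/R  →  V² − fR·V + fR·V_g = 0
With fR = 1.01×10⁻⁴ × 1290×10³ m = 131 m/s:
V = [fR − √((fR)² − 4 fR V_g)]/2 = [131 − √(131² − 4×131×20.8)]/2 = 26 m/s
Supergeostrophic (V > V_g = 20.8 m/s), as expected around a high.
Converting: 26 m/s × 3.6 = 93.5 km/h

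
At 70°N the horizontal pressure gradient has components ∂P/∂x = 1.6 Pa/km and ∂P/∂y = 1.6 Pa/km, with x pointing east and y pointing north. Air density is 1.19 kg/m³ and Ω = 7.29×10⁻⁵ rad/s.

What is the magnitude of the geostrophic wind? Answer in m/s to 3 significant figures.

Coriolis parameter at 70°N:
f = 2Ω sin φ = 2 × 7.29×10⁻⁵ × sin 70° = 1.37×10⁻⁴ s⁻¹
Component geostrophic relations (x east, y north):
u_g = −(1/(fρ)) ∂P/∂y,  v_g = (1/(fρ)) ∂P/∂x
u_g = −(1.6×10⁻³)/(1.37×10⁻⁴ × 1.19) = −9.81 m/s;  v_g = (1.6×10⁻³)/(1.37×10⁻⁴ × 1.19) = 9.81 m/s
|V_g| = √(u_g² + v_g²) = 13.9 m/s

13.9 m/s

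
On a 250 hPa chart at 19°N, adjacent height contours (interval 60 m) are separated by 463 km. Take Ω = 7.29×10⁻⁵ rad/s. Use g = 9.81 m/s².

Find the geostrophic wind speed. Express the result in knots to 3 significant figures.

52.1 knots

Coriolis parameter at 19°N:
f = 2Ω sin φ = 2 × 7.29×10⁻⁵ × sin 19° = 4.75×10⁻⁵ s⁻¹
Height gradient: |∂Z/∂n| = 60 m / 463000 m = 1.30×10⁻⁴
On a pressure surface, geostrophic balance gives V_g = (g/f)|∂Z/∂n|:
V_g = 9.81 × 1.30×10⁻⁴ / 4.75×10⁻⁵ = 26.8 m/s
Converting: 26.8 m/s × 1.944 = 52.1 knots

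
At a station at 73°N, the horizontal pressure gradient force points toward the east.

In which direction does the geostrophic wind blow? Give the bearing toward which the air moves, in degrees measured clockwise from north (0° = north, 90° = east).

180°

The pressure-gradient force points toward the east (bearing 090°).
Geostrophic balance: in the Northern Hemisphere the Coriolis force deflects motion to the right, so the geostrophic wind blows 90° to the right of the pressure-gradient force (low pressure on the left).
Rotating 090° by 90° clockwise gives 180° — the wind blows toward the south.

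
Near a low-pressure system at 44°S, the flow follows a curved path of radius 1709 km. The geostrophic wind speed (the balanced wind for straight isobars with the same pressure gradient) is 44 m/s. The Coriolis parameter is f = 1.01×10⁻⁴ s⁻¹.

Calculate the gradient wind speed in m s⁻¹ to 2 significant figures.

36 m s⁻¹

Around a low, centrifugal force acts outward with Coriolis, so pressure-gradient force balances both:
(1/ρ)|∂P/∂n| = fV + V²/R  →  V² + fR·V − fR·V_g = 0
With fR = 1.01×10⁻⁴ × 1709×10³ m = 173 m/s:
V = [−fR + √((fR)² + 4 fR V_g)]/2 = [−173 + √(173² + 4×173×44)]/2 = 36.3 m/s
Subgeostrophic (V < V_g = 44 m/s), as expected around a low.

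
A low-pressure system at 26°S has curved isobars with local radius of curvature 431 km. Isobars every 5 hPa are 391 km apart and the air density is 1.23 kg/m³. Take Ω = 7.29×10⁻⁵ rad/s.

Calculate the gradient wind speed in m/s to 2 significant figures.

11 m/s

Coriolis parameter at 26°S:
f = 2Ω sin φ = 2 × 7.29×10⁻⁵ × sin 26° = 6.39×10⁻⁵ s⁻¹
Pressure gradient: |∂P/∂n| = 500 Pa / 391000 m = 1.28×10⁻³ Pa/m
Geostrophic speed: V_g = |∂P/∂n|/(fρ) = 1.28×10⁻³/(6.39×10⁻⁵ × 1.23) = 16.3 m/s
Around a low, centrifugal force acts outward with Coriolis, so pressure-gradient force balances both:
(1/ρ)|∂P/∂n| = fV + V²/R  →  V² + fR·V − fR·V_g = 0
With fR = 6.39×10⁻⁵ × 431×10³ m = 27.5 m/s:
V = [−fR + √((fR)² + 4 fR V_g)]/2 = [−27.5 + √(27.5² + 4×27.5×16.3)]/2 = 11.5 m/s
Subgeostrophic (V < V_g = 16.3 m/s), as expected around a low.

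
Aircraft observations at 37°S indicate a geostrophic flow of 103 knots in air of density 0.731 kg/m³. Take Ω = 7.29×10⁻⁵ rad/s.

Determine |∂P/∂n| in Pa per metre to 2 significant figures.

Coriolis parameter at 37°S:
f = 2Ω sin φ = 2 × 7.29×10⁻⁵ × sin 37° = 8.77×10⁻⁵ s⁻¹
Wind speed in SI: 103 knots = 53.0 m/s
Geostrophic balance rearranged: |∂P/∂n| = f ρ V_g
|∂P/∂n| = 8.77×10⁻⁵ × 0.731 × 53.0 = 3.40×10⁻³ Pa/m

3.4×10⁻³ Pa/m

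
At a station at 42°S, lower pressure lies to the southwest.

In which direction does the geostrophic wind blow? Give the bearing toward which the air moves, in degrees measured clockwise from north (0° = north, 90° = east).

The pressure-gradient force points toward the southwest (bearing 225°).
Geostrophic balance: in the Southern Hemisphere the Coriolis force deflects motion to the left, so the geostrophic wind blows 90° to the left of the pressure-gradient force (low pressure on the right).
Rotating 225° by 90° counterclockwise gives 135° — the wind blows toward the southeast.

135°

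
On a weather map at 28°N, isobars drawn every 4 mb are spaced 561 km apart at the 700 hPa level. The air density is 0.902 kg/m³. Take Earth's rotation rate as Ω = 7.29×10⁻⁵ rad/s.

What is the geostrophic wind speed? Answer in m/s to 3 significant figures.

Coriolis parameter at 28°N:
f = 2Ω sin φ = 2 × 7.29×10⁻⁵ × sin 28° = 6.84×10⁻⁵ s⁻¹
Pressure gradient: |∂P/∂n| = 400 Pa / 561000 m = 7.13×10⁻⁴ Pa/m
Geostrophic balance (pressure-gradient force = Coriolis force):
V_g = (1/(fρ)) |∂P/∂n| = 7.13×10⁻⁴ / (6.84×10⁻⁵ × 0.902) = 11.5 m/s

11.5 m/s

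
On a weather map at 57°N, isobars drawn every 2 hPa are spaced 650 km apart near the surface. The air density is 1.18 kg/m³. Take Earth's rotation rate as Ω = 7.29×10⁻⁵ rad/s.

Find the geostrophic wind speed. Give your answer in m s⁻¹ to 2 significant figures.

2.1 m s⁻¹

Coriolis parameter at 57°N:
f = 2Ω sin φ = 2 × 7.29×10⁻⁵ × sin 57° = 1.22×10⁻⁴ s⁻¹
Pressure gradient: |∂P/∂n| = 200 Pa / 650000 m = 3.08×10⁻⁴ Pa/m
Geostrophic balance (pressure-gradient force = Coriolis force):
V_g = (1/(fρ)) |∂P/∂n| = 3.08×10⁻⁴ / (1.22×10⁻⁴ × 1.18) = 2.13 m/s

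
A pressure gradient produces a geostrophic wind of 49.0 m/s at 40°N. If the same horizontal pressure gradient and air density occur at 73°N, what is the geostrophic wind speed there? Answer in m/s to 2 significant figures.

With the same pressure gradient and density, V_g ∝ 1/f ∝ 1/sin φ.
V₂ = V₁ · sin φ₁ / sin φ₂ = 49.0 × sin 40° / sin 73°
V₂ = 49.0 × 0.6428/0.9563 = 33 m/s

33 m/s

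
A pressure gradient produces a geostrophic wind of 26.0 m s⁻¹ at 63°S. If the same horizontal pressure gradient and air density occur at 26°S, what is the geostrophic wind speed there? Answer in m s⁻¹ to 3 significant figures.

With the same pressure gradient and density, V_g ∝ 1/f ∝ 1/sin φ.
V₂ = V₁ · sin φ₁ / sin φ₂ = 26.0 × sin 63° / sin 26°
V₂ = 26.0 × 0.8910/0.4384 = 52.8 m s⁻¹

52.8 m s⁻¹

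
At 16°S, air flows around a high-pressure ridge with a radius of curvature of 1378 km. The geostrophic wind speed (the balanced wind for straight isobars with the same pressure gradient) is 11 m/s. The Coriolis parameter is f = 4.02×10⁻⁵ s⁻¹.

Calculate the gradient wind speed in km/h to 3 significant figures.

Around a high, pressure-gradient force acts outward with centrifugal, so Coriolis balances both:
fV = (1/ρ)|∂P/∂n| + V²/R  →  V² − fR·V + fR·V_g = 0
With fR = 4.02×10⁻⁵ × 1378×10³ m = 55.4 m/s:
V = [fR − √((fR)² − 4 fR V_g)]/2 = [55.4 − √(55.4² − 4×55.4×11)]/2 = 15.1 m/s
Supergeostrophic (V > V_g = 11 m/s), as expected around a high.
Converting: 15.1 m/s × 3.6 = 54.5 km/h

54.5 km/h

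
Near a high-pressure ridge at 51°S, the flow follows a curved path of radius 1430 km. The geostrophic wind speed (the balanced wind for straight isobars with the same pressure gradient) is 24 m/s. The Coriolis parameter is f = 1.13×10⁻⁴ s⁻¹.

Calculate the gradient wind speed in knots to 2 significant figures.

57 knots

Around a high, pressure-gradient force acts outward with centrifugal, so Coriolis balances both:
fV = (1/ρ)|∂P/∂n| + V²/R  →  V² − fR·V + fR·V_g = 0
With fR = 1.13×10⁻⁴ × 1430×10³ m = 162 m/s:
V = [fR − √((fR)² − 4 fR V_g)]/2 = [162 − √(162² − 4×162×24)]/2 = 29.3 m/s
Supergeostrophic (V > V_g = 24 m/s), as expected around a high.
Converting: 29.3 m/s × 1.944 = 57 knots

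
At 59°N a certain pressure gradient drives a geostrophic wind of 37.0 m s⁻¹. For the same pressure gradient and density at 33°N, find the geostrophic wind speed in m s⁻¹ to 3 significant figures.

With the same pressure gradient and density, V_g ∝ 1/f ∝ 1/sin φ.
V₂ = V₁ · sin φ₁ / sin φ₂ = 37.0 × sin 59° / sin 33°
V₂ = 37.0 × 0.8572/0.5446 = 58.2 m s⁻¹

58.2 m s⁻¹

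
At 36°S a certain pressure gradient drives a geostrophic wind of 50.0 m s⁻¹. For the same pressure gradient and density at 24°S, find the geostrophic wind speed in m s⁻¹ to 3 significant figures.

With the same pressure gradient and density, V_g ∝ 1/f ∝ 1/sin φ.
V₂ = V₁ · sin φ₁ / sin φ₂ = 50.0 × sin 36° / sin 24°
V₂ = 50.0 × 0.5878/0.4067 = 72.3 m s⁻¹

72.3 m s⁻¹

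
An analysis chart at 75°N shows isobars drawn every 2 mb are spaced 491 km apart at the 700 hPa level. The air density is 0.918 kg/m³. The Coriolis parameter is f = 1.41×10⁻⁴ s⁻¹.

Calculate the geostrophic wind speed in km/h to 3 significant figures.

11.3 km/h

Pressure gradient: |∂P/∂n| = 200 Pa / 491000 m = 4.07×10⁻⁴ Pa/m
Geostrophic balance (pressure-gradient force = Coriolis force):
V_g = (1/(fρ)) |∂P/∂n| = 4.07×10⁻⁴ / (1.41×10⁻⁴ × 0.918) = 3.15 m/s
Converting: 3.15 m/s × 3.6 = 11.3 km/h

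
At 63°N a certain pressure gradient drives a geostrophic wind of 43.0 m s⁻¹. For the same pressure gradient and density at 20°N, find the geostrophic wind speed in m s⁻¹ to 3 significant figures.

With the same pressure gradient and density, V_g ∝ 1/f ∝ 1/sin φ.
V₂ = V₁ · sin φ₁ / sin φ₂ = 43.0 × sin 63° / sin 20°
V₂ = 43.0 × 0.8910/0.3420 = 112 m s⁻¹

112 m s⁻¹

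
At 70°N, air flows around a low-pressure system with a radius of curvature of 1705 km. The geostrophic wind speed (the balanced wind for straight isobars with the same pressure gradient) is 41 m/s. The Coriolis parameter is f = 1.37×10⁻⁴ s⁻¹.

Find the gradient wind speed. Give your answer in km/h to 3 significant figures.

128 km/h

Around a low, centrifugal force acts outward with Coriolis, so pressure-gradient force balances both:
(1/ρ)|∂P/∂n| = fV + V²/R  →  V² + fR·V − fR·V_g = 0
With fR = 1.37×10⁻⁴ × 1705×10³ m = 234 m/s:
V = [−fR + √((fR)² + 4 fR V_g)]/2 = [−234 + √(234² + 4×234×41)]/2 = 35.6 m/s
Subgeostrophic (V < V_g = 41 m/s), as expected around a low.
Converting: 35.6 m/s × 3.6 = 128 km/h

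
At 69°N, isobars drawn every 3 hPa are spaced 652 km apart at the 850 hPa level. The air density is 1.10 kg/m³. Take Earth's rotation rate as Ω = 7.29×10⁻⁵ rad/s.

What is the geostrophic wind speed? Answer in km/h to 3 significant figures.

Coriolis parameter at 69°N:
f = 2Ω sin φ = 2 × 7.29×10⁻⁵ × sin 69° = 1.36×10⁻⁴ s⁻¹
Pressure gradient: |∂P/∂n| = 300 Pa / 652000 m = 4.60×10⁻⁴ Pa/m
Geostrophic balance (pressure-gradient force = Coriolis force):
V_g = (1/(fρ)) |∂P/∂n| = 4.60×10⁻⁴ / (1.36×10⁻⁴ × 1.10) = 3.07 m/s
Converting: 3.07 m/s × 3.6 = 11.1 km/h

11.1 km/h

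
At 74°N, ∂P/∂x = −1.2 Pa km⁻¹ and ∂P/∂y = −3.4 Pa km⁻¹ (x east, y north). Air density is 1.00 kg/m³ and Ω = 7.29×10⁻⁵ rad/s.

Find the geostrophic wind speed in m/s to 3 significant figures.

25.7 m/s

Coriolis parameter at 74°N:
f = 2Ω sin φ = 2 × 7.29×10⁻⁵ × sin 74° = 1.40×10⁻⁴ s⁻¹
Component geostrophic relations (x east, y north):
u_g = −(1/(fρ)) ∂P/∂y,  v_g = (1/(fρ)) ∂P/∂x
u_g = −(−3.4×10⁻³)/(1.40×10⁻⁴ × 1.00) = 24.3 m/s;  v_g = (−1.2×10⁻³)/(1.40×10⁻⁴ × 1.00) = −8.56 m/s
|V_g| = √(u_g² + v_g²) = 25.7 m/s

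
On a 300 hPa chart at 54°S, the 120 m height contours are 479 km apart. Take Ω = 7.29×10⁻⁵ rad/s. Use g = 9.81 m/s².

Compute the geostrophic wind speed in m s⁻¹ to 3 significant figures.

20.8 m s⁻¹

Coriolis parameter at 54°S:
f = 2Ω sin φ = 2 × 7.29×10⁻⁵ × sin 54° = 1.18×10⁻⁴ s⁻¹
Height gradient: |∂Z/∂n| = 120 m / 479000 m = 2.51×10⁻⁴
On a pressure surface, geostrophic balance gives V_g = (g/f)|∂Z/∂n|:
V_g = 9.81 × 2.51×10⁻⁴ / 1.18×10⁻⁴ = 20.8 m/s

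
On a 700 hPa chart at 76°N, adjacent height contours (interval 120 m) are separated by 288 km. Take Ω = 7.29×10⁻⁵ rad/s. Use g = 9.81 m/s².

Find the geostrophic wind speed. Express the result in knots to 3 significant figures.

56.2 knots

Coriolis parameter at 76°N:
f = 2Ω sin φ = 2 × 7.29×10⁻⁵ × sin 76° = 1.41×10⁻⁴ s⁻¹
Height gradient: |∂Z/∂n| = 120 m / 288000 m = 4.17×10⁻⁴
On a pressure surface, geostrophic balance gives V_g = (g/f)|∂Z/∂n|:
V_g = 9.81 × 4.17×10⁻⁴ / 1.41×10⁻⁴ = 28.9 m/s
Converting: 28.9 m/s × 1.944 = 56.2 knots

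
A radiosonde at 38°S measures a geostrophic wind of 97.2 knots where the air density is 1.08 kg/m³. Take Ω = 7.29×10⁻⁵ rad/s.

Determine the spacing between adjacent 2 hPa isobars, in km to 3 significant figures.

Coriolis parameter at 38°S:
f = 2Ω sin φ = 2 × 7.29×10⁻⁵ × sin 38° = 8.98×10⁻⁵ s⁻¹
Wind speed in SI: 97.2 knots = 50.0 m/s
Geostrophic balance rearranged: |∂P/∂n| = f ρ V_g
|∂P/∂n| = 8.98×10⁻⁵ × 1.08 × 50.0 = 4.85×10⁻³ Pa/m
Isobar spacing: Δn = ΔP/|∂P/∂n| = 200 Pa / 4.85×10⁻³ Pa/m = 41257 m ≈ 41.3 km

41.3 km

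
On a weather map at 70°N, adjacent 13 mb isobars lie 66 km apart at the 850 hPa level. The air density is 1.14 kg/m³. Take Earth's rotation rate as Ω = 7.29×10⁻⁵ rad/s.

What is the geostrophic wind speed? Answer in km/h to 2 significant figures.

Coriolis parameter at 70°N:
f = 2Ω sin φ = 2 × 7.29×10⁻⁵ × sin 70° = 1.37×10⁻⁴ s⁻¹
Pressure gradient: |∂P/∂n| = 1300 Pa / 66000 m = 1.97×10⁻² Pa/m
Geostrophic balance (pressure-gradient force = Coriolis force):
V_g = (1/(fρ)) |∂P/∂n| = 1.97×10⁻² / (1.37×10⁻⁴ × 1.14) = 126 m/s
Converting: 126 m/s × 3.6 = 450 km/h

450 km/h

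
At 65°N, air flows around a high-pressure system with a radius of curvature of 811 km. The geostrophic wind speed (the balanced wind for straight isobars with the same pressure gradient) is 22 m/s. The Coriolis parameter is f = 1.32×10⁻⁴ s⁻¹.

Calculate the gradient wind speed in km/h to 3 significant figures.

111 km/h

Around a high, pressure-gradient force acts outward with centrifugal, so Coriolis balances both:
fV = (1/ρ)|∂P/∂n| + V²/R  →  V² − fR·V + fR·V_g = 0
With fR = 1.32×10⁻⁴ × 811×10³ m = 107 m/s:
V = [fR − √((fR)² − 4 fR V_g)]/2 = [107 − √(107² − 4×107×22)]/2 = 30.9 m/s
Supergeostrophic (V > V_g = 22 m/s), as expected around a high.
Converting: 30.9 m/s × 3.6 = 111 km/h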